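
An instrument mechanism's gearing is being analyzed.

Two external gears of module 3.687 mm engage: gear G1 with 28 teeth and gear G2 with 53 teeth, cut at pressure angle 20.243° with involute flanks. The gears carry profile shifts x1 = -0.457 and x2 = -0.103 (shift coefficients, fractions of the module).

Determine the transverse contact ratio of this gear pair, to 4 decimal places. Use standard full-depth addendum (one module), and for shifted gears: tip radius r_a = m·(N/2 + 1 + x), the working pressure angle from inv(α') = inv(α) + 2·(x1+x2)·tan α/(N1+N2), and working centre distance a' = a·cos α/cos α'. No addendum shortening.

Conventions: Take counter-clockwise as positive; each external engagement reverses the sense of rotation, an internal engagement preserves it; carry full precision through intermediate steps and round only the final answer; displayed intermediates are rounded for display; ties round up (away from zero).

1.8857

recognized (one external pair, fixed centres): single-mesh tooth geometry, m = 3.687, N1 = 28, N2 = 53
base radii: r_b1 = 48.429743, r_b2 = 91.670584
tip radii: r_a1 = 53.620041, r_a2 = 101.012739
inv(α') = inv(20.243°) + 2·(-0.457-0.103)·tan α/(28+53) = 0.01037449  ⇒  α' = 17.78789°
a' = a·cos α / cos α' = 149.3235·cos 20.243°/cos 17.78789° = 147.134226
action lengths: √(r_a1²−r_b1²) = 23.014535, √(r_a2²−r_b2²) = 42.427319
base pitch p_b = π·m·cos α = 10.867609
CR = (23.014535 + 42.427319 − 147.134226·sin 17.78789°)/10.867609 = 1.885716
contact ratio ≈ 1.8857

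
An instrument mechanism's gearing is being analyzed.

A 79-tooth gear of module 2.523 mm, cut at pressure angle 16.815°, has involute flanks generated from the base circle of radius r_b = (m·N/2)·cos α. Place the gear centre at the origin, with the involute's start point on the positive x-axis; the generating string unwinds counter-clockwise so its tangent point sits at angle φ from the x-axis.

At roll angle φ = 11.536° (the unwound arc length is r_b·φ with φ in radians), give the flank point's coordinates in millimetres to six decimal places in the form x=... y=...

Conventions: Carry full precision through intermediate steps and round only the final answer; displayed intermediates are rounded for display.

x=97.311553 y=0.258495

class = single-mesh tooth geometry [base-circle involute, m = 2.523, 79T]
pitch radius r_p = m·N/2 = 2.523·79/2 = 99.658500
base radius r_b = r_p·cos α = 99.658500·cos 16.815° = 95.397481
roll angle φ = 11.536° = 0.20134118 rad
x = r_b·(cos φ + φ·sin φ) = 97.311553
y = r_b·(sin φ − φ·cos φ) = 0.258495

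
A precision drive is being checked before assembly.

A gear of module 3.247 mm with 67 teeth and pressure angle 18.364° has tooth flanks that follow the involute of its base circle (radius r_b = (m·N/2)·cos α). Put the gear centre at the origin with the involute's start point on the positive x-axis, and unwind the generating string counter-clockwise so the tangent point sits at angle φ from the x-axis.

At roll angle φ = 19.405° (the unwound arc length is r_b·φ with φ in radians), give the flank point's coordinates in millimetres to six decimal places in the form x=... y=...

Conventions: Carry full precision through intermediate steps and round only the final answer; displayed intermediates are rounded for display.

class = single-mesh tooth geometry [base-circle involute, m = 3.247, 67T]
pitch radius r_p = m·N/2 = 3.247·67/2 = 108.774500
base radius r_b = r_p·cos α = 108.774500·cos 18.364° = 103.235066
roll angle φ = 19.405° = 0.33868114 rad
x = r_b·(cos φ + φ·sin φ) = 108.987144
y = r_b·(sin φ − φ·cos φ) = 1.321567

x=108.987144 y=1.321567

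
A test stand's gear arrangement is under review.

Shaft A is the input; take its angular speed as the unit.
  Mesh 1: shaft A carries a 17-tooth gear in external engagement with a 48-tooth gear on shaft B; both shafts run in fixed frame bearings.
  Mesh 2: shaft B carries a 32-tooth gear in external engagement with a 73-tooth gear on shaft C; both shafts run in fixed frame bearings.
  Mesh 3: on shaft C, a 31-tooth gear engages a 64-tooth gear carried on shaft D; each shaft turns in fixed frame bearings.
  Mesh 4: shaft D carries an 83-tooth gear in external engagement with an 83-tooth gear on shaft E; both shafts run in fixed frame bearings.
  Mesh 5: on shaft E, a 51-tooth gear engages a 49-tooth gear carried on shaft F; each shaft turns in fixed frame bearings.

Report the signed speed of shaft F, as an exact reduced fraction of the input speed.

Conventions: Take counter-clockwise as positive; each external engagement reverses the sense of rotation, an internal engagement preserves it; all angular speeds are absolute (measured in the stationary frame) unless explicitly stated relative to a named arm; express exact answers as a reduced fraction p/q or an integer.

5-mesh fixed-axis compound train (all bearings frame-fixed)
mesh 1 [17T→48T]: |ω|/ω_in = 1×17/48 = 17/48, sense flips to −
mesh 2 [32T→73T]: |ω|/ω_in = (17/48)×32/73 = 34/219, sense flips to +
mesh 3 [31T→64T]: |ω|/ω_in = (34/219)×31/64 = 527/7008, sense flips to −
mesh 4 [83T→83T]: |ω|/ω_in = (527/7008)×83/83 = 527/7008, sense flips to +
mesh 5 [51T→49T]: |ω|/ω_in = (527/7008)×51/49 = 8959/114464, sense flips to −
signed output speed (× input speed) = -8959/114464

-8959/114464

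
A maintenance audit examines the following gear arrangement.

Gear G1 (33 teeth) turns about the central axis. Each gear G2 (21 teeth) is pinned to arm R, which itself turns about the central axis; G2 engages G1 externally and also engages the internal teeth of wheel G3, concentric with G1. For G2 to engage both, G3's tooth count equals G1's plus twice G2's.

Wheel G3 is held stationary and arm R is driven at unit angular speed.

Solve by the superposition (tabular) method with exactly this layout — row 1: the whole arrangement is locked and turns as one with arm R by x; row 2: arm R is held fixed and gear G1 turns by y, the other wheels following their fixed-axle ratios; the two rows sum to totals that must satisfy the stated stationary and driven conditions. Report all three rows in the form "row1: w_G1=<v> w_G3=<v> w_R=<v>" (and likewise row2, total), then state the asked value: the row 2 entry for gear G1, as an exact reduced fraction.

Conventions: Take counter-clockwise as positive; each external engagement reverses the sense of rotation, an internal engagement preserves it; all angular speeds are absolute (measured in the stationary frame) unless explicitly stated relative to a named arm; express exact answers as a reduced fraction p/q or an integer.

row1: w_G1=1 w_G3=1 w_R=1
row2: w_G1=25/11 w_G3=-1 w_R=0
total: w_G1=36/11 w_G3=0 w_R=1
asked value: 25/11

class = planetary set [G3 = 33+2·21 = 75; Willis about the carrier]
row 1 (train locked, turned with arm): all members turn x
row 2 — arm fixed, fixed-axis ratios: sun y, ring −(33/75)·y, arm 0
boundary: total ω_ring = x − (33/75)·y = 0 and total ω_arm = x = 1  ⇒  y = 25/11, x = 1
row 2 ring = −(33/75)·25/11 = -1
totals (row 1 + row 2): sun 1 + 25/11 = 36/11, ring 1 + (-1) = 0, arm 1 + 0 = 1
asked cell (row2, sun) = 25/11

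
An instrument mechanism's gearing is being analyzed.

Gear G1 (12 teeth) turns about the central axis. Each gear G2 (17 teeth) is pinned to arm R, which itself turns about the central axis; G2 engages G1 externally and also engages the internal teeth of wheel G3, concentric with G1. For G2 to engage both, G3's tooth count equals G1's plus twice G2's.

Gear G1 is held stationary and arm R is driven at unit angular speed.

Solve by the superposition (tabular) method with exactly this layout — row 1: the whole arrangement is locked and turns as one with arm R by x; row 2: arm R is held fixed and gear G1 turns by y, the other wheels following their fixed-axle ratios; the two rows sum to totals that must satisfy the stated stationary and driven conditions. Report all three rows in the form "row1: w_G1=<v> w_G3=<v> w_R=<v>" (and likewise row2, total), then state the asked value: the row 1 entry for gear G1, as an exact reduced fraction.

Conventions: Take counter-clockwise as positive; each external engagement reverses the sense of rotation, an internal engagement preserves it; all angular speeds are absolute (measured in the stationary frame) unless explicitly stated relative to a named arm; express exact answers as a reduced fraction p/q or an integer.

topology: planetary set — G1 12T / G2 17T / G3 46T, arm = carrier (Willis)
superposition row 1 [locked train]: every member turns x
row 2: sun turns y, ring = −(12/46)·y, arm 0
boundary: total ω_sun = x + y = 0 and total ω_arm = x = 1  ⇒  y = -1, x = 1
row 2 ring = −(12/46)·(-1) = 6/23
totals (row 1 + row 2): sun 1 + (-1) = 0, ring 1 + 6/23 = 29/23, arm 1 + 0 = 1
asked cell (row1, sun) = 1

row1: w_G1=1 w_G3=1 w_R=1
row2: w_G1=-1 w_G3=6/23 w_R=0
total: w_G1=0 w_G3=29/23 w_R=1
asked value: 1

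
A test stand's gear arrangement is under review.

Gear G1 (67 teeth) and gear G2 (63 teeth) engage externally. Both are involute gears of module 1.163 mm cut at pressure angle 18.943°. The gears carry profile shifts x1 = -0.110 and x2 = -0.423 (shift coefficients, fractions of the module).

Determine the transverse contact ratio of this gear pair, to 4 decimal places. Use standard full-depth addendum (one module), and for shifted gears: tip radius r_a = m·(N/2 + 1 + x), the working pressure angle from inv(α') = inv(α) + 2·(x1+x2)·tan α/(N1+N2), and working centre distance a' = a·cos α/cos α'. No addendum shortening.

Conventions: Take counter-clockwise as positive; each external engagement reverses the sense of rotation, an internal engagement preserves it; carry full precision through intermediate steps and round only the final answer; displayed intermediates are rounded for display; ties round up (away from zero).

1.9938

topology: single-mesh involute geometry — m = 1.163, 67T/63T pair
base radii: r_b1 = 36.850477, r_b2 = 34.650449
tip radii: r_a1 = 39.995570, r_a2 = 37.305551
inv(α') = inv(18.943°) + 2·(-0.110-0.423)·tan α/(67+63) = 0.00978312  ⇒  α' = 17.45200°
a' = a·cos α / cos α' = 75.5950·cos 18.943°/cos 17.45200° = 74.951030
action lengths: √(r_a1²−r_b1²) = 15.546317, √(r_a2²−r_b2²) = 13.822104
base pitch p_b = π·m·cos α = 3.455797
CR = (15.546317 + 13.822104 − 74.951030·sin 17.45200°)/3.455797 = 1.993783
contact ratio ≈ 1.9938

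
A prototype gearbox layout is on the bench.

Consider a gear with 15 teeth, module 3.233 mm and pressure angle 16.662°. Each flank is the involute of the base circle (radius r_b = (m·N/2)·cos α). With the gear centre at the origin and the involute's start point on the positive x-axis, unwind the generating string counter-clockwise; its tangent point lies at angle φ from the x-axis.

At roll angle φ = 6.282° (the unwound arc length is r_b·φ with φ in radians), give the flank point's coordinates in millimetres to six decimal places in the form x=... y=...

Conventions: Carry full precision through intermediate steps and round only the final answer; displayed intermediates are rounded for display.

class = single-mesh tooth geometry [base-circle involute, m = 3.233, 15T]
pitch radius r_p = m·N/2 = 3.233·15/2 = 24.247500
base radius r_b = r_p·cos α = 24.247500·cos 16.662° = 23.229417
roll angle φ = 6.282° = 0.10964158 rad
x = r_b·(cos φ + φ·sin φ) = 23.368621
y = r_b·(sin φ − φ·cos φ) = 0.010193

x=23.368621 y=0.010193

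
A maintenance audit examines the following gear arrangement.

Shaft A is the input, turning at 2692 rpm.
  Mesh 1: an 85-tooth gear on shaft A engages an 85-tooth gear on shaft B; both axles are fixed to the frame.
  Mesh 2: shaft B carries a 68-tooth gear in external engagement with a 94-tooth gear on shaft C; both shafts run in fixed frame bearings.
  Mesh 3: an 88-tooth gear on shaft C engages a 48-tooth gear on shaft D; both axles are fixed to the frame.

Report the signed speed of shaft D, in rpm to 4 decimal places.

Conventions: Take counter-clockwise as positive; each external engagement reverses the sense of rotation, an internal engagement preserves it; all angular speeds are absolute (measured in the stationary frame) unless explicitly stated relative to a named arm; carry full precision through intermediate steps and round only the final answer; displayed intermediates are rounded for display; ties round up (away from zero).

class = fixed-axis compound train [3 meshes; 3 ratios multiply, 3 sense flips]
mesh 1 [85T→85T]: ω = 2692.0000×85/85 = 2692.0000 rpm, sense flips to −
mesh 2 [68T→94T]: ω = 2692.0000×68/94 = 1947.4043 rpm, sense flips to +
mesh 3 [88T→48T]: ω = 1947.4043×88/48 = 3570.2411 rpm, sense flips to −
signed output speed = -3570.2411 rpm

-3570.2411 rpm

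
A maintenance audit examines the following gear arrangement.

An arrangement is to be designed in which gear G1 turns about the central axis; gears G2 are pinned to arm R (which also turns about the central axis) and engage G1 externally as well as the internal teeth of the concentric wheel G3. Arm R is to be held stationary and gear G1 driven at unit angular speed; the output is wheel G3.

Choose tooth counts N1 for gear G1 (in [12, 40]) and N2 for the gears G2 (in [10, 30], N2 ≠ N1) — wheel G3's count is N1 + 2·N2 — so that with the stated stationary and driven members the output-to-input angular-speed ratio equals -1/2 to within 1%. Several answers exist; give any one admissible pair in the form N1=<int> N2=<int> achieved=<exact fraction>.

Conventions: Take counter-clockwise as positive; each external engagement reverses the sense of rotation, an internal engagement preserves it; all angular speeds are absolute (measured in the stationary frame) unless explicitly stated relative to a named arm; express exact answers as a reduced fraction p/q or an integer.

N1=20 N2=10 achieved=-1/2

design class (target -1/2): planetary set
Willis with ω_arm = 0: ω_ring/ω_sun = −N1/N3; set equal to -1/2  ⇒  N3/N1 = −1/(-1/2) = 2
N3 = N1 + 2·N2  ⇒  N2/N1 = (N3/N1 − 1)/2 = (2 − 1)/2 = 1/2
smallest multiple with N1 ≥ 12 and N2 ≥ 10: k = 10  ⇒  N1 = 10·2 = 20, N2 = 10·1 = 10 (N1 ≤ 40, N2 ≤ 30, N2 ≠ N1 ✓), N3 = 20 + 2·10 = 40
check: −N1/N3 with N1 = 20, N3 = 40 gives -1/2; |achieved − target| = 0 ≤ 1/200 ✓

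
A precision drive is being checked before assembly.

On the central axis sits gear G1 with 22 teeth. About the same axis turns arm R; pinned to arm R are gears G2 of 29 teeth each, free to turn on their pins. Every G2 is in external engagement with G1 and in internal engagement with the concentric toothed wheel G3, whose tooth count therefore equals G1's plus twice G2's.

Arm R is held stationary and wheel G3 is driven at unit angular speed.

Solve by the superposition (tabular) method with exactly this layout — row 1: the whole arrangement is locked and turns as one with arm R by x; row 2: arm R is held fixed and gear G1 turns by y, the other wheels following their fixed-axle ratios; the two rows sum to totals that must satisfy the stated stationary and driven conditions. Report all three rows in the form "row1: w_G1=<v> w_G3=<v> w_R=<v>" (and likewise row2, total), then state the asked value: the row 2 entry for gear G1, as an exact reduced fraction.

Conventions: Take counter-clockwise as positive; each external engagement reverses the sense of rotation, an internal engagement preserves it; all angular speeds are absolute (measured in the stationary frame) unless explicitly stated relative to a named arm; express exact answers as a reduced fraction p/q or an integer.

row1: w_G1=0 w_G3=0 w_R=0
row2: w_G1=-40/11 w_G3=1 w_R=0
total: w_G1=-40/11 w_G3=1 w_R=0
asked value: -40/11

class = planetary set [G3 = 22+2·29 = 80; Willis about the carrier]
row 1 (train locked, turned with arm): all members turn x
superposition row 2 [arm held]: sun y, ring −(22/80)·y, arm 0
boundary: total ω_arm = x = 0 and total ω_ring = x − (22/80)·y = 1  ⇒  y = -40/11, x = 0
row 2 ring = −(22/80)·(-40/11) = 1
totals (row 1 + row 2): sun 0 + (-40/11) = -40/11, ring 0 + 1 = 1, arm 0 + 0 = 0
asked cell (row2, sun) = -40/11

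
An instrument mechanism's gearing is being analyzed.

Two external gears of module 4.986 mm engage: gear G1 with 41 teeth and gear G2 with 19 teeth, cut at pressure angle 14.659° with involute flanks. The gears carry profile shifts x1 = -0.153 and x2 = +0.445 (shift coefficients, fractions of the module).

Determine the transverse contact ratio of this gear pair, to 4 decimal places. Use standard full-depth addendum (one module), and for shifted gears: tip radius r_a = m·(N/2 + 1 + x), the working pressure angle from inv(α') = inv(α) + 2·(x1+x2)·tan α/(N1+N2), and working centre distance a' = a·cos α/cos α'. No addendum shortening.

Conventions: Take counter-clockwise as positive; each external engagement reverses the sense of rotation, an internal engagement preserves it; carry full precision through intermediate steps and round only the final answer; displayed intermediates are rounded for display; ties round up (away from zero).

class = single-mesh tooth geometry [involute pair 41T × 19T, m = 4.986]
base radii: r_b1 = 98.885874, r_b2 = 45.825161
tip radii: r_a1 = 106.436142, r_a2 = 54.571770
inv(α') = inv(14.659°) + 2·(-0.153+0.445)·tan α/(41+19) = 0.00827863  ⇒  α' = 16.52898°
a' = a·cos α / cos α' = 149.5800·cos 14.659°/cos 16.52898° = 150.948852
action lengths: √(r_a1²−r_b1²) = 39.373040, √(r_a2²−r_b2²) = 29.633304
base pitch p_b = π·m·cos α = 15.154104
CR = (39.373040 + 29.633304 − 150.948852·sin 16.52898°)/15.154104 = 1.719755
contact ratio ≈ 1.7198

1.7198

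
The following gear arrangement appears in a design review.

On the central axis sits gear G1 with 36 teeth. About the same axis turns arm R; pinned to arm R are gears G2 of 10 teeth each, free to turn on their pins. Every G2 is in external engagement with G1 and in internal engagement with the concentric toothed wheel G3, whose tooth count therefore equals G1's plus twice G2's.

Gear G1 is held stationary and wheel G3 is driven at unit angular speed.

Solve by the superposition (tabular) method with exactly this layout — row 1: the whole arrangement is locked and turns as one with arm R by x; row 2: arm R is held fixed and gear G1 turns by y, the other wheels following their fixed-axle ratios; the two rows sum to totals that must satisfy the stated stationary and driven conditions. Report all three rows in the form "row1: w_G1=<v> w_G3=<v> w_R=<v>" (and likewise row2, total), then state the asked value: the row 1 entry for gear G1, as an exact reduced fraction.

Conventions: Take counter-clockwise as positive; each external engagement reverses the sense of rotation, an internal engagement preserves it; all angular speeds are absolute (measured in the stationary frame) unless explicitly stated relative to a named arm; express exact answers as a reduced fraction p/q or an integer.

row1: w_G1=14/23 w_G3=14/23 w_R=14/23
row2: w_G1=-14/23 w_G3=9/23 w_R=0
total: w_G1=0 w_G3=1 w_R=14/23
asked value: 14/23

class = planetary set [G3 = 36+2·10 = 56; Willis about the carrier]
row 1 — lock + rotate with arm: ω_sun = ω_ring = ω_arm = x
superposition row 2 [arm held]: sun y, ring −(36/56)·y, arm 0
boundary: total ω_sun = x + y = 0 and total ω_ring = x − (36/56)·y = 1  ⇒  y = -14/23, x = 14/23
row 2 ring = −(36/56)·(-14/23) = 9/23
totals (row 1 + row 2): sun 14/23 + (-14/23) = 0, ring 14/23 + 9/23 = 1, arm 14/23 + 0 = 14/23
asked cell (row1, sun) = 14/23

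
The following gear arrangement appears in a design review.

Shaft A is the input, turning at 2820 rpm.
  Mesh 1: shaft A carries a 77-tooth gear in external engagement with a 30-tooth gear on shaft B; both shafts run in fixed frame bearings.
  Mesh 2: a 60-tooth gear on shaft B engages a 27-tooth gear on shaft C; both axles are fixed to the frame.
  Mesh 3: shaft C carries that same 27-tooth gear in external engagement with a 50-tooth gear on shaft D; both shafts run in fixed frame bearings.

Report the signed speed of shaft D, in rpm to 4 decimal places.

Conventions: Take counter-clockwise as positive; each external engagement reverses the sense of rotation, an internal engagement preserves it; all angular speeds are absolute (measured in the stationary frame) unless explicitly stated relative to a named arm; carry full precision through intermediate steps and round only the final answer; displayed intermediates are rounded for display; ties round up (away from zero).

-8685.6000 rpm

topology: fixed-axis compound train — 3 meshes, A→D
mesh 1 [77T→30T]: ω = 2820.0000×77/30 = 7238.0000 rpm, sense flips to −
mesh 2 [60T→27T]: ω = 7238.0000×60/27 = 16084.4444 rpm, sense flips to +
mesh 3 [27T→50T]: ω = 16084.4444×27/50 = 8685.6000 rpm, sense flips to −
signed output speed = -8685.6000 rpm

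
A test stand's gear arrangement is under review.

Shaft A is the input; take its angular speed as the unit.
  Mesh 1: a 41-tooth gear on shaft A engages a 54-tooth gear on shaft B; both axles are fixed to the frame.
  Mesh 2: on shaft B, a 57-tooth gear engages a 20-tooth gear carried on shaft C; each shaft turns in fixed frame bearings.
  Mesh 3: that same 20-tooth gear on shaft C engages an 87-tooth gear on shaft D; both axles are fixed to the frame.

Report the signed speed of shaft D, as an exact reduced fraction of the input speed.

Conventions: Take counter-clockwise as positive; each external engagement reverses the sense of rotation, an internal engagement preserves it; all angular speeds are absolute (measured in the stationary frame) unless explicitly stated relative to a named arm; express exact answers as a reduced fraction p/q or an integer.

-779/1566

3-mesh fixed-axis compound train (all bearings frame-fixed)
mesh 1 [41T→54T]: |ω|/ω_in = 1×41/54 = 41/54, sense flips to −
mesh 2 [57T→20T]: |ω|/ω_in = (41/54)×57/20 = 779/360, sense flips to +
mesh 3 [20T→87T]: |ω|/ω_in = (779/360)×20/87 = 779/1566, sense flips to −
signed output speed (× input speed) = -779/1566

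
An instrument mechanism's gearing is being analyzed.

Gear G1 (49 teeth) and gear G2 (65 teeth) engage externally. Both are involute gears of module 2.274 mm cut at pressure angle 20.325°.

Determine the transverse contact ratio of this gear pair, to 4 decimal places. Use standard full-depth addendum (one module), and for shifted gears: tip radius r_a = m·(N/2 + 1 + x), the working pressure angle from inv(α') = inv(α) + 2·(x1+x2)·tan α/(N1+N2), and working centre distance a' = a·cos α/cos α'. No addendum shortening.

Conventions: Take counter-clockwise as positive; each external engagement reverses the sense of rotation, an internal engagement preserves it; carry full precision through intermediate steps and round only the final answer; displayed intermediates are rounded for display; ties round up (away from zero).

topology: single-mesh involute geometry — m = 2.274, 49T/65T pair
base radii: r_b1 = 52.244167, r_b2 = 69.303487
tip radii: r_a1 = 57.987000, r_a2 = 76.179000
no profile shift: α' = α, a' = a
action lengths: √(r_a1²−r_b1²) = 25.160269, √(r_a2²−r_b2²) = 31.626993
base pitch p_b = π·m·cos α = 6.699179
CR = (25.160269 + 31.626993 − 129.618000·sin 20.32500°)/6.699179 = 1.756203
contact ratio ≈ 1.7562

1.7562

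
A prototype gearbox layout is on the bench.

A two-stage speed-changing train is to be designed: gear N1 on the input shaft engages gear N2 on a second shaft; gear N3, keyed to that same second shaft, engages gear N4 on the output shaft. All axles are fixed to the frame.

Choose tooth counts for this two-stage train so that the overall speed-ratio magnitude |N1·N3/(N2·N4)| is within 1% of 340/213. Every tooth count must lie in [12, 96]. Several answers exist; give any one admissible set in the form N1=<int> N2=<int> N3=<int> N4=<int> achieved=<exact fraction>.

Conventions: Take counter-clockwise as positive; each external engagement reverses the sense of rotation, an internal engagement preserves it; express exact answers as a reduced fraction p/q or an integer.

N1=16 N2=12 N3=85 N4=71 achieved=340/213

topology: fixed-axis compound train — 2 stages, target 340/213
target = 340/213 in lowest terms: an exact hit needs N1·N3 = k·340 and N2·N4 = k·213 for one integer k, every count in [12, 96]; additionally prefer no 1:1 stage (N1 ≠ N2, N3 ≠ N4)
k = 1…3: no 1:1-free in-range split of k·340 and k·213 into factor pairs; take k = 4
k = 4: N1·N3 = 1360 = 16·85, N2·N4 = 852 = 12·71
achieved = 16·85/(12·71) = 340/213; |achieved − target| = 0 ≤ 17/1065 ✓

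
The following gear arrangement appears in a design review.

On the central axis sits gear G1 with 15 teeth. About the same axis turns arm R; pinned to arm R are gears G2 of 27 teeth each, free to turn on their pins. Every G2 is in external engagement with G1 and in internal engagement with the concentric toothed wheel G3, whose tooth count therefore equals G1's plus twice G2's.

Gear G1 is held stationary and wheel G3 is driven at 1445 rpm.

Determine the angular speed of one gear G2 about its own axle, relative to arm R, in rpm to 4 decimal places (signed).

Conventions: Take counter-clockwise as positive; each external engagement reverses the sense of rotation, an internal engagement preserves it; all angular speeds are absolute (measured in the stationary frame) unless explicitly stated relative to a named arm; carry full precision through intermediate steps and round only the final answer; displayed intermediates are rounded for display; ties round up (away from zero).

planetary set (15T centre, 27T on arm, 69T internal) — Willis relation
normalise by the input: solve with ω_ring = 1, then scale by 1445 rpm
ring teeth: 15 + 2·27 = 69
15(ω_sun−ω_arm) = −69(ω_ring−ω_arm),  ω_sun = 0, ω_ring = 1
15(0−ω_arm) = −69(1−ω_arm)  ⇒  84·ω_arm = 69  ⇒  ω_arm = 23/28
sun–planet mesh: 15·(0−23/28) = −27·(ω_p−ω_arm)  ⇒  ω_p−ω_arm = 115/252
scale: ω_p−ω_arm = 115/252 × 1445 rpm = +659.4246 rpm

+659.4246 rpm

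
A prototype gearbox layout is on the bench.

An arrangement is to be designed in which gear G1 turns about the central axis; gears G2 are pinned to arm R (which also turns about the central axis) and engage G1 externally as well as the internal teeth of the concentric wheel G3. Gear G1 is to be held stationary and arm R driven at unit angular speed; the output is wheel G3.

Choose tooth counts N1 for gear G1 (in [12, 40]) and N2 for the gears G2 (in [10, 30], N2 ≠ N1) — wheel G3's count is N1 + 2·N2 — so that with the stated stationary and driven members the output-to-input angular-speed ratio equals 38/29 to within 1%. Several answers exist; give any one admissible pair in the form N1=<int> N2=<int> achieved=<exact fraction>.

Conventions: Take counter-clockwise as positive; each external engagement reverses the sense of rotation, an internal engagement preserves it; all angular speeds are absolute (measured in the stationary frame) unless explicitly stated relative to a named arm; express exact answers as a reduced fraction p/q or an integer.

class = planetary set [ratio 38/29 wanted; Willis about the carrier]
Willis with ω_sun = 0: ω_ring/ω_arm = (N1+N3)/N3; set equal to 38/29  ⇒  N3/N1 = 1/(38/29 − 1) = 29/9
N3 = N1 + 2·N2  ⇒  N2/N1 = (N3/N1 − 1)/2 = (29/9 − 1)/2 = 10/9
smallest multiple with N1 ≥ 12 and N2 ≥ 10: k = 2  ⇒  N1 = 2·9 = 18, N2 = 2·10 = 20 (N1 ≤ 40, N2 ≤ 30, N2 ≠ N1 ✓), N3 = 18 + 2·20 = 58
check: (N1+N3)/N3 with N1 = 18, N3 = 58 gives 38/29; |achieved − target| = 0 ≤ 19/1450 ✓

N1=18 N2=20 achieved=38/29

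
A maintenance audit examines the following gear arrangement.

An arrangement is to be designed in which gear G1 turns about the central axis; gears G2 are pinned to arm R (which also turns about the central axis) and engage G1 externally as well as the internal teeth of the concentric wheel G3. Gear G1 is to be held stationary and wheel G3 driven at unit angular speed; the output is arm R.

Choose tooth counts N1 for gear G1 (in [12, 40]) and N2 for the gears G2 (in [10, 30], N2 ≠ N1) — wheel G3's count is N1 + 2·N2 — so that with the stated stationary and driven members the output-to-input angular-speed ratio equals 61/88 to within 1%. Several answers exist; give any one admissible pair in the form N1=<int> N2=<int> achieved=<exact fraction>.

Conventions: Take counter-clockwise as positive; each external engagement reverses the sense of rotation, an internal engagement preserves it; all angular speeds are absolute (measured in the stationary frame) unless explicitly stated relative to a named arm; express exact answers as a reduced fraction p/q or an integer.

planetary set to be sized for 61/88 (Willis relation)
Willis with ω_sun = 0: ω_arm/ω_ring = N3/(N1+N3); set equal to 61/88  ⇒  N3/N1 = (61/88)/(1 − 61/88) = 61/27
N3 = N1 + 2·N2  ⇒  N2/N1 = (N3/N1 − 1)/2 = (61/27 − 1)/2 = 17/27
smallest multiple with N1 ≥ 12 and N2 ≥ 10: k = 1  ⇒  N1 = 1·27 = 27, N2 = 1·17 = 17 (N1 ≤ 40, N2 ≤ 30, N2 ≠ N1 ✓), N3 = 27 + 2·17 = 61
check: N3/(N1+N3) with N1 = 27, N3 = 61 gives 61/88; |achieved − target| = 0 ≤ 61/8800 ✓

N1=27 N2=17 achieved=61/88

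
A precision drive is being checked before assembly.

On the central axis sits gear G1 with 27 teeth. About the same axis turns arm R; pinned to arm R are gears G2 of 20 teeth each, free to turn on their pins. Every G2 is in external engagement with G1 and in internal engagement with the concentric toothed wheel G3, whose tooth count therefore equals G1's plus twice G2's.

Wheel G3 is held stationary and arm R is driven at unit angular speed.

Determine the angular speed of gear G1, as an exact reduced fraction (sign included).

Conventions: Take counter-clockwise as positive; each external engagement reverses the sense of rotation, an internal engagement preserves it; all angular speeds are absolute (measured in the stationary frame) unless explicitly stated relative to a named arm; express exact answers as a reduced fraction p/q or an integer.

topology: planetary set — G1 27T / G2 20T / G3 67T, arm = carrier (Willis)
ring teeth: 27 + 2·20 = 67
27(ω_sun−ω_arm) = −67(ω_ring−ω_arm),  ω_ring = 0, ω_arm = 1
ω_sun = 1 − (67/27)(0−1) = 94/27
exact speed ratio = 94/27

94/27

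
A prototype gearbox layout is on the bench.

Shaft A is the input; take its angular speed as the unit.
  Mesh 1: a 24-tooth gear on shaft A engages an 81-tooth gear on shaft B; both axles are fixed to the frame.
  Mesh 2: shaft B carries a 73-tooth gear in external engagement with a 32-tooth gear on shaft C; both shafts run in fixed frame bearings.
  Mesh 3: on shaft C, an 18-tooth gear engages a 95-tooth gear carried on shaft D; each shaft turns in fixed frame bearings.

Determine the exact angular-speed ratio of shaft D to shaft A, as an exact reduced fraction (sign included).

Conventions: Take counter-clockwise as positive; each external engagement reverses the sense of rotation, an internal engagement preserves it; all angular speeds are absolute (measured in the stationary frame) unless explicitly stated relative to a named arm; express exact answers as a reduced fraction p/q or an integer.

class = fixed-axis compound train [3 meshes; 3 ratios multiply, 3 sense flips]
mesh 1 [24T→81T]: running ratio 8/27, sense −
mesh 2 [73T→32T]: running ratio 73/108, sense +
mesh 3 [18T→95T]: running ratio 73/570, sense −
ω_out/ω_in = -73/570

-73/570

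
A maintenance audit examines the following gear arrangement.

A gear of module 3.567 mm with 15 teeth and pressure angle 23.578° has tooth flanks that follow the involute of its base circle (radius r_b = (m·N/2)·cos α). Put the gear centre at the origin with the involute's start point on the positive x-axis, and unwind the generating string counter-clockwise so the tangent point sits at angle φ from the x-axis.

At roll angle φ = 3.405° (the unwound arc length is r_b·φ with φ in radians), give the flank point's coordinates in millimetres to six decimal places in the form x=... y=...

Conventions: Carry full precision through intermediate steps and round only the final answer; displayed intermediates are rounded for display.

x=24.562364 y=0.001715

recognized (one wheel, involute flank): single-mesh tooth geometry, m = 3.567, N = 15
pitch radius r_p = m·N/2 = 3.567·15/2 = 26.752500
base radius r_b = r_p·cos α = 26.752500·cos 23.578° = 24.519105
roll angle φ = 3.405° = 0.05942846 rad
x = r_b·(cos φ + φ·sin φ) = 24.562364
y = r_b·(sin φ − φ·cos φ) = 0.001715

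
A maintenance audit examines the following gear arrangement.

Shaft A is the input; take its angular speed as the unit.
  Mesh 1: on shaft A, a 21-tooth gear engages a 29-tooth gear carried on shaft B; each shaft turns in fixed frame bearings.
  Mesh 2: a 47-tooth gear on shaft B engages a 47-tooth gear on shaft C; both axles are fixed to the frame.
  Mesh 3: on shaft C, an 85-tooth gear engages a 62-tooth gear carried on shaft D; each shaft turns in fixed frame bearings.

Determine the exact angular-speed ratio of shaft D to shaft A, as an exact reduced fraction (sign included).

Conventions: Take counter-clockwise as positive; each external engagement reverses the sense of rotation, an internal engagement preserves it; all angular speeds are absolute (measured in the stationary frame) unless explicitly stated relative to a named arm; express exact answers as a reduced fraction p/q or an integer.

class = fixed-axis compound train [3 meshes; 3 ratios multiply, 3 sense flips]
mesh 1 [21T→29T]: running ratio 21/29, sense −
mesh 2 [47T→47T]: running ratio 21/29, sense +
mesh 3 [85T→62T]: running ratio 1785/1798, sense −
ω_out/ω_in = -1785/1798

-1785/1798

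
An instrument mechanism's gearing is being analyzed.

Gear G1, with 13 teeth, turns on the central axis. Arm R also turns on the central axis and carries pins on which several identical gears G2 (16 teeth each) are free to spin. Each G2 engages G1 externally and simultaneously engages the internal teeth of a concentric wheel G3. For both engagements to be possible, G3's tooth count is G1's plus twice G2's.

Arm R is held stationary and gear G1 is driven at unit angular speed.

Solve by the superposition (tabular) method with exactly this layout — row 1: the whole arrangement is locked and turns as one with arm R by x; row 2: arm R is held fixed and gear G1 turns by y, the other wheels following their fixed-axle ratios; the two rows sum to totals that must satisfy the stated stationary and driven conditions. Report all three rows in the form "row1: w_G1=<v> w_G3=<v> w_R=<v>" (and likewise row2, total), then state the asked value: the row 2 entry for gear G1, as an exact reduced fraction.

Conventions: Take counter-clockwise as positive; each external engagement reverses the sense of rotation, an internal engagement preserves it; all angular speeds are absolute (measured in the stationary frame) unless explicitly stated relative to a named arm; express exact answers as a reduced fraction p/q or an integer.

row1: w_G1=0 w_G3=0 w_R=0
row2: w_G1=1 w_G3=-13/45 w_R=0
total: w_G1=1 w_G3=-13/45 w_R=0
asked value: 1

topology: planetary set — G1 13T / G2 16T / G3 45T, arm = carrier (Willis)
row 1 (train locked, turned with arm): all members turn x
superposition row 2 [arm held]: sun y, ring −(13/45)·y, arm 0
boundary: total ω_arm = x = 0 and total ω_sun = x + y = 1  ⇒  y = 1, x = 0
row 2 ring = −(13/45)·1 = -13/45
totals (row 1 + row 2): sun 0 + 1 = 1, ring 0 + (-13/45) = -13/45, arm 0 + 0 = 0
asked cell (row2, sun) = 1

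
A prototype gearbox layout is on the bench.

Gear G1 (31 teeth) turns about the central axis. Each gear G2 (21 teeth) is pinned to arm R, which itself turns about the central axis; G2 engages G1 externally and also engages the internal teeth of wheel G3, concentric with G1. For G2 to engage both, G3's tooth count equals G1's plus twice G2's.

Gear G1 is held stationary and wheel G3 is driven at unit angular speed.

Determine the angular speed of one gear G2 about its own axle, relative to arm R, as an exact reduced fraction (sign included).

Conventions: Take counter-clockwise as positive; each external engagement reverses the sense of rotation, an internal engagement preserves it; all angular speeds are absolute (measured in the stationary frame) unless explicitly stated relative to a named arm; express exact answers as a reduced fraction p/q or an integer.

topology: planetary set — G1 31T / G2 21T / G3 73T, arm = carrier (Willis)
ring teeth: 31 + 2·21 = 73
31(ω_sun−ω_arm) = −73(ω_ring−ω_arm),  ω_sun = 0, ω_ring = 1
31(0−ω_arm) = −73(1−ω_arm)  ⇒  104·ω_arm = 73  ⇒  ω_arm = 73/104
sun–planet mesh: 31·(0−73/104) = −21·(ω_p−ω_arm)  ⇒  ω_p−ω_arm = 2263/2184
exact speed ratio = 2263/2184

2263/2184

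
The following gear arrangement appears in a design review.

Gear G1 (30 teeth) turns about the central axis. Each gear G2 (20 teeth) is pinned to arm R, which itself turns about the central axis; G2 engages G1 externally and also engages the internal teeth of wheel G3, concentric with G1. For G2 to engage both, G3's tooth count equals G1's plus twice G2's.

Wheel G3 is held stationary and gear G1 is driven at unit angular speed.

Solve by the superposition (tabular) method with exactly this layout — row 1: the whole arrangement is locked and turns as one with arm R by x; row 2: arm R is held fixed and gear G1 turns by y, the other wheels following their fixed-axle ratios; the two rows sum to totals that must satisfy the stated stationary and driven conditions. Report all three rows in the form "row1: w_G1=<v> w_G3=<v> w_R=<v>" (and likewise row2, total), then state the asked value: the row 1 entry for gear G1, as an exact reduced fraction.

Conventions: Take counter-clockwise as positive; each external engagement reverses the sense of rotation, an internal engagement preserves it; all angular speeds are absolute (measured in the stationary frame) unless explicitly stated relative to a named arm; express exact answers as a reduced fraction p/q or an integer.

row1: w_G1=3/10 w_G3=3/10 w_R=3/10
row2: w_G1=7/10 w_G3=-3/10 w_R=0
total: w_G1=1 w_G3=0 w_R=3/10
asked value: 3/10

topology: planetary set — G1 30T / G2 20T / G3 70T, arm = carrier (Willis)
row 1: whole set turns with the arm by x
superposition row 2 [arm held]: sun y, ring −(30/70)·y, arm 0
boundary: total ω_ring = x − (30/70)·y = 0 and total ω_sun = x + y = 1  ⇒  y = 7/10, x = 3/10
row 2 ring = −(30/70)·7/10 = -3/10
totals (row 1 + row 2): sun 3/10 + 7/10 = 1, ring 3/10 + (-3/10) = 0, arm 3/10 + 0 = 3/10
asked cell (row1, sun) = 3/10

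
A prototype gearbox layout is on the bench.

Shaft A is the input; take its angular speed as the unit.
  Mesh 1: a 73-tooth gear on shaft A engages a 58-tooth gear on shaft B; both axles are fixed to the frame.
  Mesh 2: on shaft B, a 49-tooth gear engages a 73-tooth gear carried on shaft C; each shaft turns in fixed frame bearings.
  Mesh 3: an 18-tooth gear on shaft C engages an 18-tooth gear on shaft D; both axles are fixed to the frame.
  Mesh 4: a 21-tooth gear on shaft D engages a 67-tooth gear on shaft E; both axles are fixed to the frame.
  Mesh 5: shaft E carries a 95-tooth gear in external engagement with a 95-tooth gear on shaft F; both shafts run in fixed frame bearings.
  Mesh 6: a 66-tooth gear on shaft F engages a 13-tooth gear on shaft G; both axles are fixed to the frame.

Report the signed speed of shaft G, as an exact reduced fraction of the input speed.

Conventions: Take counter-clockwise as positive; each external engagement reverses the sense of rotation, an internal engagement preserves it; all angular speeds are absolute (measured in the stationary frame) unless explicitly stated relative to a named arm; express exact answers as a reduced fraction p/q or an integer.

6-mesh fixed-axis compound train (all bearings frame-fixed)
mesh 1 [73T→58T]: |ω|/ω_in = 1×73/58 = 73/58, sense flips to −
mesh 2 [49T→73T]: |ω|/ω_in = (73/58)×49/73 = 49/58, sense flips to +
mesh 3 [18T→18T]: |ω|/ω_in = (49/58)×18/18 = 49/58, sense flips to −
mesh 4 [21T→67T]: |ω|/ω_in = (49/58)×21/67 = 1029/3886, sense flips to +
mesh 5 [95T→95T]: |ω|/ω_in = (1029/3886)×95/95 = 1029/3886, sense flips to −
mesh 6 [66T→13T]: |ω|/ω_in = (1029/3886)×66/13 = 33957/25259, sense flips to +
signed output speed (× input speed) = 33957/25259

33957/25259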